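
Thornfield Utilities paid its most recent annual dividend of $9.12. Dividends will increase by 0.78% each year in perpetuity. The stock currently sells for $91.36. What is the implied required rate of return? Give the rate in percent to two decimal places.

Rearranging the constant-growth DDM: r = D₁/P₀ + g.
D₁ = 9.12 × (1 + 0.0078) = 9.1911.
r = 9.1911 / 91.36 + 0.0078 = 0.10060 + 0.0078 = 0.10840

10.84%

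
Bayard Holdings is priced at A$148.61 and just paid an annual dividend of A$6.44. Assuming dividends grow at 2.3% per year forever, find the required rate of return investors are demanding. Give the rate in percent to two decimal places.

Rearranging the constant-growth DDM: r = D₁/P₀ + g.
D₁ = 6.44 × (1 + 0.023) = 6.5881.
r = 6.5881 / 148.61 + 0.023 = 0.04433 + 0.023 = 0.06733

6.73%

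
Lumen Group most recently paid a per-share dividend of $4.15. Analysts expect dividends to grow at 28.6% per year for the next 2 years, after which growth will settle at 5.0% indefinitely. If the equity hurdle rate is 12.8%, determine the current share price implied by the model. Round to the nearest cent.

Two-stage DDM. Project D₁…D_2 at 0.286, terminal growth 0.05, discount at r = 0.128.
D_1 = 5.3369
D_2 = 6.8633
Terminal value at t=2: TV = D_3/(r−g) = 7.2064/(0.128−0.05) = 92.3899
P₀ = 5.3369/(1+0.128)^1 + 6.8633/(1+0.128)^2 + 92.3899/(1+0.128)^2 = 82.7370

$82.74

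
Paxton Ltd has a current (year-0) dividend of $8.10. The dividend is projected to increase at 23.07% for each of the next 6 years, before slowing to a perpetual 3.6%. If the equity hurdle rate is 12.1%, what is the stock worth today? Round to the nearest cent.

$241.11

Two-stage DDM. Project D₁…D_6 at 0.2307, terminal growth 0.036, discount at r = 0.121.
D_1 = 9.9687
D_2 = 12.2684
D_3 = 15.0988
D_4 = 18.5821
D_5 = 22.8689
D_6 = 28.1448
Terminal value at t=6: TV = D_7/(r−g) = 29.1580/(0.121−0.036) = 343.0355
P₀ = 9.9687/(1+0.121)^1 + 12.2684/(1+0.121)^2 + 15.0988/(1+0.121)^3 + 18.5821/(1+0.121)^4 + 22.8689/(1+0.121)^5 + 28.1448/(1+0.121)^6 + 343.0355/(1+0.121)^6 = 241.1069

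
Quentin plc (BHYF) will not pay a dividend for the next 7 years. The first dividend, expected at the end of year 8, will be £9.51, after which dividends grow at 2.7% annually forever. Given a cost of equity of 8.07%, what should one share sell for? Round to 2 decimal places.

£102.87

Deferred-dividend DDM. At t=7 the remaining stream is a growing perpetuity with first payment D_8 = 9.51.
V_7 = D_8/(r−g) = 9.51/(0.0807−0.027) = 177.0950
P₀ = V_7/(1+r)^7 = 177.0950/(1+0.0807)^7 = 102.8656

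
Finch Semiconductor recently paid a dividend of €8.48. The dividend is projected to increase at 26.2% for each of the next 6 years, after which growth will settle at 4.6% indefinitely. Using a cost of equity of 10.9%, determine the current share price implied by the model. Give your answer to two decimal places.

Two-stage DDM. Project D₁…D_6 at 0.262, terminal growth 0.046, discount at r = 0.109.
D_1 = 10.7018
D_2 = 13.5056
D_3 = 17.0441
D_4 = 21.5096
D_5 = 27.1452
D_6 = 34.2572
Terminal value at t=6: TV = D_7/(r−g) = 35.8330/(0.109−0.046) = 568.7784
P₀ = 10.7018/(1+0.109)^1 + 13.5056/(1+0.109)^2 + 17.0441/(1+0.109)^3 + 21.5096/(1+0.109)^4 + 27.1452/(1+0.109)^5 + 34.2572/(1+0.109)^6 + 568.7784/(1+0.109)^6 = 387.6855

€387.69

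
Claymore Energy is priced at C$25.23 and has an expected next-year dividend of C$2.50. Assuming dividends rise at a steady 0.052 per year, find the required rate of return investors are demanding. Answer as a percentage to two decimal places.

15.11%

Rearranging the constant-growth DDM: r = D₁/P₀ + g.
r = 2.5000 / 25.23 + 0.052 = 0.09909 + 0.052 = 0.15109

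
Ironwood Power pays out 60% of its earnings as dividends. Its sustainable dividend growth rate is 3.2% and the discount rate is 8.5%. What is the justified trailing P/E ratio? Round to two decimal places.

Justified trailing P/E = b(1+g)/(r−g) = 0.60×(1+0.032)/(0.085−0.032) = 11.6830

11.68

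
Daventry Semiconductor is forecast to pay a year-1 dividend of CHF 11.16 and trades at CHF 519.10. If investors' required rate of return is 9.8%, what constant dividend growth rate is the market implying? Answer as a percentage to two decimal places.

7.65%

From P₀ = D₁/(r − g), the implied growth is g = r − D₁/P₀.
g = 0.098 − 11.16/519.10 = 0.098 − 0.02150 = 0.07650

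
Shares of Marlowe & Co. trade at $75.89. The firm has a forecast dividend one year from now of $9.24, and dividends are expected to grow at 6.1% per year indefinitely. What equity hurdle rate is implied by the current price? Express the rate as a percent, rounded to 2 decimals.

Rearranging the constant-growth DDM: r = D₁/P₀ + g.
r = 9.2400 / 75.89 + 0.061 = 0.12176 + 0.061 = 0.18276

18.28%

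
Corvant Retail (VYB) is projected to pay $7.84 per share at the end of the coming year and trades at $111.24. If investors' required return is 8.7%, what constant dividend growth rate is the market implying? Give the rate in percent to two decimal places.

From P₀ = D₁/(r − g), the implied growth is g = r − D₁/P₀.
g = 0.087 − 7.84/111.24 = 0.087 − 0.07048 = 0.01652

1.65%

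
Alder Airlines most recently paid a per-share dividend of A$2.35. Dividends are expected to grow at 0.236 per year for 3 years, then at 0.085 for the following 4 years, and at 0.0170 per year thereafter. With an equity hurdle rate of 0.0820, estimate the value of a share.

A$78.78

Three-stage DDM. Project D₁…D_7; terminal Gordon value at t=7 with g = 0.017; discount at r = 0.082.
D_1 = 2.9046
D_2 = 3.5901
D_3 = 4.4373
D_4 = 4.8145
D_5 = 5.2238
D_6 = 5.6678
D_7 = 6.1495
TV_7 = 6.2541/(0.082−0.017) = 96.2166
P₀ = Σ Dₜ/(1+r)ᵗ + TV_7/(1+r)^7 = 78.7825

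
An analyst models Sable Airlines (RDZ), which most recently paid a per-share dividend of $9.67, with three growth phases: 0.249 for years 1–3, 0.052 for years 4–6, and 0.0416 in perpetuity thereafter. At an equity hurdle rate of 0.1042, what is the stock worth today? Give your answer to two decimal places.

Three-stage DDM. Project D₁…D_6; terminal Gordon value at t=6 with g = 0.0416; discount at r = 0.1042.
D_1 = 12.0778
D_2 = 15.0852
D_3 = 18.8414
D_4 = 19.8212
D_5 = 20.8519
D_6 = 21.9362
TV_6 = 22.8487/(0.1042−0.0416) = 364.9956
P₀ = Σ Dₜ/(1+r)ᵗ + TV_6/(1+r)^6 = 276.8173

$276.82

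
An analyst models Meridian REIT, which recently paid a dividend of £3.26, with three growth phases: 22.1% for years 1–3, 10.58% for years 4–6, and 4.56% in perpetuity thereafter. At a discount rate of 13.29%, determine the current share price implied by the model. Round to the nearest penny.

Three-stage DDM. Project D₁…D_6; terminal Gordon value at t=6 with g = 0.0456; discount at r = 0.1329.
D_1 = 3.9805
D_2 = 4.8601
D_3 = 5.9342
D_4 = 6.5621
D_5 = 7.2563
D_6 = 8.0241
TV_6 = 8.3900/(0.1329−0.0456) = 96.1049
P₀ = Σ Dₜ/(1+r)ᵗ + TV_6/(1+r)^6 = 68.5052

£68.51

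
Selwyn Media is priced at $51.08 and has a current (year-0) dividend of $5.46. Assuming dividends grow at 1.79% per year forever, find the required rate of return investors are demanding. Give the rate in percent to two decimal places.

Rearranging the constant-growth DDM: r = D₁/P₀ + g.
D₁ = 5.46 × (1 + 0.0179) = 5.5577.
r = 5.5577 / 51.08 + 0.0179 = 0.10880 + 0.0179 = 0.12670

12.67%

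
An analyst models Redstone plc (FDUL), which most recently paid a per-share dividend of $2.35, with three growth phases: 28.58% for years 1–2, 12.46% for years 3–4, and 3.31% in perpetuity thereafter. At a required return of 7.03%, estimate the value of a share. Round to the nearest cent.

$117.51

Three-stage DDM. Project D₁…D_4; terminal Gordon value at t=4 with g = 0.0331; discount at r = 0.0703.
D_1 = 3.0216
D_2 = 3.8852
D_3 = 4.3693
D_4 = 4.9137
TV_4 = 5.0764/(0.0703−0.0331) = 136.4615
P₀ = Σ Dₜ/(1+r)ᵗ + TV_4/(1+r)^4 = 117.5121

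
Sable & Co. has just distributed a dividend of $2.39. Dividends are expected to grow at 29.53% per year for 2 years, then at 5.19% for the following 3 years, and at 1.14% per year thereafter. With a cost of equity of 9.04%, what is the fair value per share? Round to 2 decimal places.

Three-stage DDM. Project D₁…D_5; terminal Gordon value at t=5 with g = 0.0114; discount at r = 0.0904.
D_1 = 3.0958
D_2 = 4.0099
D_3 = 4.2181
D_4 = 4.4370
D_5 = 4.6673
TV_5 = 4.7205/(0.0904−0.0114) = 59.7527
P₀ = Σ Dₜ/(1+r)ᵗ + TV_5/(1+r)^5 = 54.3958

$54.40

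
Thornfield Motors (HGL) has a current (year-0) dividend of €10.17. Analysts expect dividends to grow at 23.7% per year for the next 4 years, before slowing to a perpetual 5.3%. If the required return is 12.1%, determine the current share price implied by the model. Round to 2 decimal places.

Two-stage DDM. Project D₁…D_4 at 0.237, terminal growth 0.053, discount at r = 0.121.
D_1 = 12.5803
D_2 = 15.5618
D_3 = 19.2500
D_4 = 23.8122
Terminal value at t=4: TV = D_5/(r−g) = 25.0743/(0.121−0.053) = 368.7391
P₀ = 12.5803/(1+0.121)^1 + 15.5618/(1+0.121)^2 + 19.2500/(1+0.121)^3 + 23.8122/(1+0.121)^4 + 368.7391/(1+0.121)^4 = 285.8556

€285.86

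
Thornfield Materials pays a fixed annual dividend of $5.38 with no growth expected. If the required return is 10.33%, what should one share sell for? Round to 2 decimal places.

Zero-growth DDM (perpetuity): P₀ = D/r = 5.38 / 0.1033 = 52.0813

$52.08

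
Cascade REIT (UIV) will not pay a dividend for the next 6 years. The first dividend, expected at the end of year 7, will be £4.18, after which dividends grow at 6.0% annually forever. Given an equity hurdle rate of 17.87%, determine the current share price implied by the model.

£13.13

Deferred-dividend DDM. At t=6 the remaining stream is a growing perpetuity with first payment D_7 = 4.18.
V_6 = D_7/(r−g) = 4.18/(0.1787−0.06) = 35.2148
P₀ = V_6/(1+r)^6 = 35.2148/(1+0.1787)^6 = 13.1312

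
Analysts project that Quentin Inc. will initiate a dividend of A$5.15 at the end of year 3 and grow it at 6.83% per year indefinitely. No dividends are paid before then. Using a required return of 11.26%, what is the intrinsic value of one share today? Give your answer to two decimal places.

Deferred-dividend DDM. At t=2 the remaining stream is a growing perpetuity with first payment D_3 = 5.15.
V_2 = D_3/(r−g) = 5.15/(0.1126−0.0683) = 116.2528
P₀ = V_2/(1+r)^2 = 116.2528/(1+0.1126)^2 = 93.9129

A$93.91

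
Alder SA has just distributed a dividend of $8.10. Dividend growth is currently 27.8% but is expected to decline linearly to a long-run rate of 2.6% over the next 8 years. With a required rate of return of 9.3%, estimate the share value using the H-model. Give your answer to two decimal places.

$245.90

H-model: P₀ = D₀[(1+g_L) + H(g_S−g_L)]/(r−g_L), with H = 8/2 = 4.
P₀ = 8.10 × [(1+0.026) + 4×(0.278−0.026)] / (0.093−0.026)
   = 8.10 × 2.0340 / 0.067 = 245.9015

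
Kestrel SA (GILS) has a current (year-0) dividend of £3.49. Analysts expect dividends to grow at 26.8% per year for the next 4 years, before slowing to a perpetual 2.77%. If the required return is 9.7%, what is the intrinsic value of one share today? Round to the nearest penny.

Two-stage DDM. Project D₁…D_4 at 0.268, terminal growth 0.0277, discount at r = 0.097.
D_1 = 4.4253
D_2 = 5.6113
D_3 = 7.1151
D_4 = 9.0220
Terminal value at t=4: TV = D_5/(r−g) = 9.2719/(0.097−0.0277) = 133.7937
P₀ = 4.4253/(1+0.097)^1 + 5.6113/(1+0.097)^2 + 7.1151/(1+0.097)^3 + 9.0220/(1+0.097)^4 + 133.7937/(1+0.097)^4 = 112.7030

£112.70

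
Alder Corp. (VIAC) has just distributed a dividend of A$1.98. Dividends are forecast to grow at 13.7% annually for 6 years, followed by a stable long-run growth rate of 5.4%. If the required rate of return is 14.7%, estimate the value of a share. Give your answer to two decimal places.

A$32.81

Two-stage DDM. Project D₁…D_6 at 0.137, terminal growth 0.054, discount at r = 0.147.
D_1 = 2.2513
D_2 = 2.5597
D_3 = 2.9104
D_4 = 3.3091
D_5 = 3.7624
D_6 = 4.2779
Terminal value at t=6: TV = D_7/(r−g) = 4.5089/(0.147−0.054) = 48.4826
P₀ = 2.2513/(1+0.147)^1 + 2.5597/(1+0.147)^2 + 2.9104/(1+0.147)^3 + 3.3091/(1+0.147)^4 + 3.7624/(1+0.147)^5 + 4.2779/(1+0.147)^6 + 48.4826/(1+0.147)^6 = 32.8142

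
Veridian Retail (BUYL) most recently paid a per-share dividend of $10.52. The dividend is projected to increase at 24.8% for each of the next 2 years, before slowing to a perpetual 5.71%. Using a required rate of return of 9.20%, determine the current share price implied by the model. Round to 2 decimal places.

$441.95

Two-stage DDM. Project D₁…D_2 at 0.248, terminal growth 0.0571, discount at r = 0.092.
D_1 = 13.1290
D_2 = 16.3849
Terminal value at t=2: TV = D_3/(r−g) = 17.3205/(0.092−0.0571) = 496.2900
P₀ = 13.1290/(1+0.092)^1 + 16.3849/(1+0.092)^2 + 496.2900/(1+0.092)^2 = 441.9520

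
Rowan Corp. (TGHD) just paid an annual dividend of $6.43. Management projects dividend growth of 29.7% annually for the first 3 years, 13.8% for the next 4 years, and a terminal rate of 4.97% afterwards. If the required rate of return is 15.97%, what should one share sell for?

$138.15

Three-stage DDM. Project D₁…D_7; terminal Gordon value at t=7 with g = 0.0497; discount at r = 0.1597.
D_1 = 8.3397
D_2 = 10.8166
D_3 = 14.0291
D_4 = 15.9652
D_5 = 18.1683
D_6 = 20.6756
D_7 = 23.5288
TV_7 = 24.6982/(0.1597−0.0497) = 224.5290
P₀ = Σ Dₜ/(1+r)ᵗ + TV_7/(1+r)^7 = 138.1452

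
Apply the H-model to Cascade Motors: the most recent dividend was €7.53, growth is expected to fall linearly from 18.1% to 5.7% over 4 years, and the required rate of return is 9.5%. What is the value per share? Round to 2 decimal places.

H-model: P₀ = D₀[(1+g_L) + H(g_S−g_L)]/(r−g_L), with H = 4/2 = 2.
P₀ = 7.53 × [(1+0.057) + 2×(0.181−0.057)] / (0.095−0.057)
   = 7.53 × 1.3050 / 0.038 = 258.5961

€258.60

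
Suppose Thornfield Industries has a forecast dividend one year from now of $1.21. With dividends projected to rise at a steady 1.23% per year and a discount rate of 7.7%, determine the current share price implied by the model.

$18.70

Gordon growth model: P₀ = D₁/(r − g), with D₁ = 1.21 given directly.
P₀ = 1.2100 / (0.077 − 0.0123) = 1.2100 / 0.0647 = 18.7017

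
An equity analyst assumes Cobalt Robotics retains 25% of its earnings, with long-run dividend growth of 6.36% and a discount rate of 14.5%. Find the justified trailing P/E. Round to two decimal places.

Payout ratio b = 1 − 0.25 = 0.75.
Justified trailing P/E = b(1+g)/(r−g) = 0.75×(1+0.0636)/(0.145−0.0636) = 9.7998

9.80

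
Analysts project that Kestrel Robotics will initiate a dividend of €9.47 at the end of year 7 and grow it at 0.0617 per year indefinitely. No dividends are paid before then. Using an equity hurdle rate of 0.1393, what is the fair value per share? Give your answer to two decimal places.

Deferred-dividend DDM. At t=6 the remaining stream is a growing perpetuity with first payment D_7 = 9.47.
V_6 = D_7/(r−g) = 9.47/(0.1393−0.0617) = 122.0361
P₀ = V_6/(1+r)^6 = 122.0361/(1+0.1393)^6 = 55.8033

€55.80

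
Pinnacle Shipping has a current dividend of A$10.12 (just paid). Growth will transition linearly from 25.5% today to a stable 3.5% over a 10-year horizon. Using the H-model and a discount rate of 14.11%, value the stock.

H-model: P₀ = D₀[(1+g_L) + H(g_S−g_L)]/(r−g_L), with H = 10/2 = 5.
P₀ = 10.12 × [(1+0.035) + 5×(0.255−0.035)] / (0.1411−0.035)
   = 10.12 × 2.1350 / 0.1061 = 203.6400

A$203.64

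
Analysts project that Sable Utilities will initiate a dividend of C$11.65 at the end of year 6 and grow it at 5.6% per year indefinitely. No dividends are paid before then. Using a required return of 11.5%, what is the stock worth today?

Deferred-dividend DDM. At t=5 the remaining stream is a growing perpetuity with first payment D_6 = 11.65.
V_5 = D_6/(r−g) = 11.65/(0.115−0.056) = 197.4576
P₀ = V_5/(1+r)^5 = 197.4576/(1+0.115)^5 = 114.5776

C$114.58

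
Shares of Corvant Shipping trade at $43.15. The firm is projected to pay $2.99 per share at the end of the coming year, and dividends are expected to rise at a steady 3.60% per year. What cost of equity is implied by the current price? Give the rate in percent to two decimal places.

10.53%

Rearranging the constant-growth DDM: r = D₁/P₀ + g.
r = 2.9900 / 43.15 + 0.036 = 0.06929 + 0.036 = 0.10529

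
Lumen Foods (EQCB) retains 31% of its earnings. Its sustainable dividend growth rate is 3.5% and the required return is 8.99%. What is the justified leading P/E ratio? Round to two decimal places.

12.57

Payout ratio b = 1 − 0.31 = 0.69.
Justified leading P/E = b/(r−g) = 0.69/(0.0899−0.035) = 12.5683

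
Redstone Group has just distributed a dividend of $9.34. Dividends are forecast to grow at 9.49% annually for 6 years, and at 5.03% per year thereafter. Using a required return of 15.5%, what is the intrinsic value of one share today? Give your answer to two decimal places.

Two-stage DDM. Project D₁…D_6 at 0.0949, terminal growth 0.0503, discount at r = 0.155.
D_1 = 10.2264
D_2 = 11.1968
D_3 = 12.2594
D_4 = 13.4228
D_5 = 14.6967
D_6 = 16.0914
Terminal value at t=6: TV = D_7/(r−g) = 16.9008/(0.155−0.0503) = 161.4211
P₀ = 10.2264/(1+0.155)^1 + 11.1968/(1+0.155)^2 + 12.2594/(1+0.155)^3 + 13.4228/(1+0.155)^4 + 14.6967/(1+0.155)^5 + 16.0914/(1+0.155)^6 + 161.4211/(1+0.155)^6 = 114.6681

$114.67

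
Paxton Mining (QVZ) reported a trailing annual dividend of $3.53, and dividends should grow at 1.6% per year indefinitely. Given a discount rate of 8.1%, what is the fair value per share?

Gordon growth model: P₀ = D₁/(r − g). D₁ = 3.53 × (1 + 0.016) = 3.5865.
P₀ = 3.5865 / (0.081 − 0.016) = 3.5865 / 0.065 = 55.1766

$55.18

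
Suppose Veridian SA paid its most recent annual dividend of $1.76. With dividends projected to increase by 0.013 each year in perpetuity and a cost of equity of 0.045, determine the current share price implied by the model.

Gordon growth model: P₀ = D₁/(r − g). D₁ = 1.76 × (1 + 0.013) = 1.7829.
P₀ = 1.7829 / (0.045 − 0.013) = 1.7829 / 0.032 = 55.7150

$55.71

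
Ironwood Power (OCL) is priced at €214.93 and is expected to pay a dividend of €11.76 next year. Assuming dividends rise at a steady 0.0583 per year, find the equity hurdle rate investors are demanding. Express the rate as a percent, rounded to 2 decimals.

11.30%

Rearranging the constant-growth DDM: r = D₁/P₀ + g.
r = 11.7600 / 214.93 + 0.0583 = 0.05472 + 0.0583 = 0.11302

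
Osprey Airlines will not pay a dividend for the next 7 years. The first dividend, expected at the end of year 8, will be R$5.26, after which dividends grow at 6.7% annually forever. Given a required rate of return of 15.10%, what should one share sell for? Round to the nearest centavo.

R$23.40

Deferred-dividend DDM. At t=7 the remaining stream is a growing perpetuity with first payment D_8 = 5.26.
V_7 = D_8/(r−g) = 5.26/(0.151−0.067) = 62.6190
P₀ = V_7/(1+r)^7 = 62.6190/(1+0.151)^7 = 23.3980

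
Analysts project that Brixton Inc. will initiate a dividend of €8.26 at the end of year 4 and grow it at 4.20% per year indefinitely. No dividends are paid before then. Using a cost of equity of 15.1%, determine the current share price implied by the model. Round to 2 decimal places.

€49.70

Deferred-dividend DDM. At t=3 the remaining stream is a growing perpetuity with first payment D_4 = 8.26.
V_3 = D_4/(r−g) = 8.26/(0.151−0.042) = 75.7798
P₀ = V_3/(1+r)^3 = 75.7798/(1+0.151)^3 = 49.6967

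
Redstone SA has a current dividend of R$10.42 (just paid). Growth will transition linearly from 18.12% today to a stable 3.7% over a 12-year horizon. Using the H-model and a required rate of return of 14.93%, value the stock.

R$176.50

H-model: P₀ = D₀[(1+g_L) + H(g_S−g_L)]/(r−g_L), with H = 12/2 = 6.
P₀ = 10.42 × [(1+0.037) + 6×(0.1812−0.037)] / (0.1493−0.037)
   = 10.42 × 1.9022 / 0.1123 = 176.4998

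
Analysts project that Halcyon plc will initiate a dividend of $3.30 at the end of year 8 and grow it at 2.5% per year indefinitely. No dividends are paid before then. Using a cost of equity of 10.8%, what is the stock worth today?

$19.39

Deferred-dividend DDM. At t=7 the remaining stream is a growing perpetuity with first payment D_8 = 3.30.
V_7 = D_8/(r−g) = 3.30/(0.108−0.025) = 39.7590
P₀ = V_7/(1+r)^7 = 39.7590/(1+0.108)^7 = 19.3936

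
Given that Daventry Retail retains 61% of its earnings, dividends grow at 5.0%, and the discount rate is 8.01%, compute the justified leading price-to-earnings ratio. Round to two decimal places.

12.96

Payout ratio b = 1 − 0.61 = 0.39.
Justified leading P/E = b/(r−g) = 0.39/(0.0801−0.05) = 12.9568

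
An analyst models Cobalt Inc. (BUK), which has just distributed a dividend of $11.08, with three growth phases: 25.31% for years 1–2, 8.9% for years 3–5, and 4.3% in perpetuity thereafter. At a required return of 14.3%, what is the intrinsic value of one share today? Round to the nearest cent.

$181.89

Three-stage DDM. Project D₁…D_5; terminal Gordon value at t=5 with g = 0.043; discount at r = 0.143.
D_1 = 13.8843
D_2 = 17.3985
D_3 = 18.9469
D_4 = 20.6332
D_5 = 22.4696
TV_5 = 23.4358/(0.143−0.043) = 234.3577
P₀ = Σ Dₜ/(1+r)ᵗ + TV_5/(1+r)^5 = 181.8883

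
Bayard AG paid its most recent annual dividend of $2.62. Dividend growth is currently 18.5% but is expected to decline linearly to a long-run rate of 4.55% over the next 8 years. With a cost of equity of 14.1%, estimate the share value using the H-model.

$43.99

H-model: P₀ = D₀[(1+g_L) + H(g_S−g_L)]/(r−g_L), with H = 8/2 = 4.
P₀ = 2.62 × [(1+0.0455) + 4×(0.185−0.0455)] / (0.141−0.0455)
   = 2.62 × 1.6035 / 0.0955 = 43.9913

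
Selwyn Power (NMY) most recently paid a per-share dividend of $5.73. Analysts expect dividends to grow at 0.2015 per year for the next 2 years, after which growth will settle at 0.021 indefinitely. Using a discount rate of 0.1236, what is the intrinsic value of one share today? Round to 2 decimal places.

Two-stage DDM. Project D₁…D_2 at 0.2015, terminal growth 0.021, discount at r = 0.1236.
D_1 = 6.8846
D_2 = 8.2718
Terminal value at t=2: TV = D_3/(r−g) = 8.4455/(0.1236−0.021) = 82.3153
P₀ = 6.8846/(1+0.1236)^1 + 8.2718/(1+0.1236)^2 + 82.3153/(1+0.1236)^2 = 77.8808

$77.88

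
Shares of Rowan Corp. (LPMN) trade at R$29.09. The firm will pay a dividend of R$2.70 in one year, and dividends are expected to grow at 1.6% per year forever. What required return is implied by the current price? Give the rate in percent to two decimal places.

Rearranging the constant-growth DDM: r = D₁/P₀ + g.
r = 2.7000 / 29.09 + 0.016 = 0.09282 + 0.016 = 0.10882

10.88%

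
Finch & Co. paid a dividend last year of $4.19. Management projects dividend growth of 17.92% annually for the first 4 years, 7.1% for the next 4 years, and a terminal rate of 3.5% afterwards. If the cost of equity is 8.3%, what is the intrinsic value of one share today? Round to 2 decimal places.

$165.19

Three-stage DDM. Project D₁…D_8; terminal Gordon value at t=8 with g = 0.035; discount at r = 0.083.
D_1 = 4.9408
D_2 = 5.8262
D_3 = 6.8703
D_4 = 8.1015
D_5 = 8.6767
D_6 = 9.2927
D_7 = 9.9525
D_8 = 10.6591
TV_8 = 11.0322/(0.083−0.035) = 229.8375
P₀ = Σ Dₜ/(1+r)ᵗ + TV_8/(1+r)^8 = 165.1873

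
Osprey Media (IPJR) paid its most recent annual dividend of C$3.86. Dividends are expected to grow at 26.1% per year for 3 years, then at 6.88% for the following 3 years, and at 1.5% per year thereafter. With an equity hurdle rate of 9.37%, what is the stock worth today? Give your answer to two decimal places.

C$103.66

Three-stage DDM. Project D₁…D_6; terminal Gordon value at t=6 with g = 0.015; discount at r = 0.0937.
D_1 = 4.8675
D_2 = 6.1379
D_3 = 7.7399
D_4 = 8.2724
D_5 = 8.8415
D_6 = 9.4498
TV_6 = 9.5915/(0.0937−0.015) = 121.8746
P₀ = Σ Dₜ/(1+r)ᵗ + TV_6/(1+r)^6 = 103.6575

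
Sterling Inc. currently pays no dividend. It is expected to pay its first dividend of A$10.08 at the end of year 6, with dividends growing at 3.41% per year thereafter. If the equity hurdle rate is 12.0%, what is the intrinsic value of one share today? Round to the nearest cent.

A$66.59

Deferred-dividend DDM. At t=5 the remaining stream is a growing perpetuity with first payment D_6 = 10.08.
V_5 = D_6/(r−g) = 10.08/(0.12−0.0341) = 117.3458
P₀ = V_5/(1+r)^5 = 117.3458/(1+0.12)^5 = 66.5851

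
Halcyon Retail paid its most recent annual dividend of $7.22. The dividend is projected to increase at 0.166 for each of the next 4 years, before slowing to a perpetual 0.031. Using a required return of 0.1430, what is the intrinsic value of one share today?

Two-stage DDM. Project D₁…D_4 at 0.166, terminal growth 0.031, discount at r = 0.143.
D_1 = 8.4185
D_2 = 9.8160
D_3 = 11.4454
D_4 = 13.3454
Terminal value at t=4: TV = D_5/(r−g) = 13.7591/(0.143−0.031) = 122.8491
P₀ = 8.4185/(1+0.143)^1 + 9.8160/(1+0.143)^2 + 11.4454/(1+0.143)^3 + 13.3454/(1+0.143)^4 + 122.8491/(1+0.143)^4 = 102.3383

$102.34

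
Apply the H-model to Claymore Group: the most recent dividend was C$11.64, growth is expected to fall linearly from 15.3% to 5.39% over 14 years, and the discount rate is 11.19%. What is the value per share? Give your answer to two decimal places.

H-model: P₀ = D₀[(1+g_L) + H(g_S−g_L)]/(r−g_L), with H = 14/2 = 7.
P₀ = 11.64 × [(1+0.0539) + 7×(0.153−0.0539)] / (0.1119−0.0539)
   = 11.64 × 1.7476 / 0.058 = 350.7252

C$350.73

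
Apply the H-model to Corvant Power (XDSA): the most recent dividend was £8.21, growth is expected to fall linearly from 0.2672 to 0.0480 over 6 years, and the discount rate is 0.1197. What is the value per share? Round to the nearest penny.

£195.30

H-model: P₀ = D₀[(1+g_L) + H(g_S−g_L)]/(r−g_L), with H = 6/2 = 3.
P₀ = 8.21 × [(1+0.048) + 3×(0.2672−0.048)] / (0.1197−0.048)
   = 8.21 × 1.7056 / 0.0717 = 195.2995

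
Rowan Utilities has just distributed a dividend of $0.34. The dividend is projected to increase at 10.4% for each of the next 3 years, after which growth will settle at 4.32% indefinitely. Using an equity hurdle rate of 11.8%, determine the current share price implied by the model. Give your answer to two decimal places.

$5.56

Two-stage DDM. Project D₁…D_3 at 0.104, terminal growth 0.0432, discount at r = 0.118.
D_1 = 0.3754
D_2 = 0.4144
D_3 = 0.4575
Terminal value at t=3: TV = D_4/(r−g) = 0.4773/(0.118−0.0432) = 6.3805
P₀ = 0.3754/(1+0.118)^1 + 0.4144/(1+0.118)^2 + 0.4575/(1+0.118)^3 + 6.3805/(1+0.118)^3 = 5.5606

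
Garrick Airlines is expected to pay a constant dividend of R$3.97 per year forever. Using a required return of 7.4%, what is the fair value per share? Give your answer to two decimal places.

Zero-growth DDM (perpetuity): P₀ = D/r = 3.97 / 0.074 = 53.6486

R$53.65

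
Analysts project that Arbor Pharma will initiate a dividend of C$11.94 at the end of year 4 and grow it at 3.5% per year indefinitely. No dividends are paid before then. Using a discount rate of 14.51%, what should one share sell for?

Deferred-dividend DDM. At t=3 the remaining stream is a growing perpetuity with first payment D_4 = 11.94.
V_3 = D_4/(r−g) = 11.94/(0.1451−0.035) = 108.4469
P₀ = V_3/(1+r)^3 = 108.4469/(1+0.1451)^3 = 72.2249

C$72.22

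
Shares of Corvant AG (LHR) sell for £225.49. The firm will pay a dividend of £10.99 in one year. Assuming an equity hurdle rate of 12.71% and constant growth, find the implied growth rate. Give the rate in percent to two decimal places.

7.84%

From P₀ = D₁/(r − g), the implied growth is g = r − D₁/P₀.
g = 0.1271 − 10.99/225.49 = 0.1271 − 0.04874 = 0.07836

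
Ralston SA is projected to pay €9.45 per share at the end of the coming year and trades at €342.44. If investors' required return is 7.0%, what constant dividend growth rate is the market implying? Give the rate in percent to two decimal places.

From P₀ = D₁/(r − g), the implied growth is g = r − D₁/P₀.
g = 0.07 − 9.45/342.44 = 0.07 − 0.02760 = 0.04240

4.24%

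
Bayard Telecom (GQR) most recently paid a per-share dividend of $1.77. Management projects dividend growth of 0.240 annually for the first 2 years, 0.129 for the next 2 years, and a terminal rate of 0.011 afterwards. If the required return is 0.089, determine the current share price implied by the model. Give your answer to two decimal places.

Three-stage DDM. Project D₁…D_4; terminal Gordon value at t=4 with g = 0.011; discount at r = 0.089.
D_1 = 2.1948
D_2 = 2.7216
D_3 = 3.0726
D_4 = 3.4690
TV_4 = 3.5072/(0.089−0.011) = 44.9636
P₀ = Σ Dₜ/(1+r)ᵗ + TV_4/(1+r)^4 = 41.1266

$41.13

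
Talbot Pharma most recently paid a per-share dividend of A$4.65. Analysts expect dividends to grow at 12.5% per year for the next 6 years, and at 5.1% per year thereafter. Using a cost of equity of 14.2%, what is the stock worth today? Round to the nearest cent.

A$75.57

Two-stage DDM. Project D₁…D_6 at 0.125, terminal growth 0.051, discount at r = 0.142.
D_1 = 5.2313
D_2 = 5.8852
D_3 = 6.6208
D_4 = 7.4484
D_5 = 8.3795
D_6 = 9.4269
Terminal value at t=6: TV = D_7/(r−g) = 9.9077/(0.142−0.051) = 108.8753
P₀ = 5.2313/(1+0.142)^1 + 5.8852/(1+0.142)^2 + 6.6208/(1+0.142)^3 + 7.4484/(1+0.142)^4 + 8.3795/(1+0.142)^5 + 9.4269/(1+0.142)^6 + 108.8753/(1+0.142)^6 = 75.5651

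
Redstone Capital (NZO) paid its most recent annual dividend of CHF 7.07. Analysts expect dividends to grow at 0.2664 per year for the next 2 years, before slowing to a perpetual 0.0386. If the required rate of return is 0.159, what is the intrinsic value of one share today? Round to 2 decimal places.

CHF 88.98

Two-stage DDM. Project D₁…D_2 at 0.2664, terminal growth 0.0386, discount at r = 0.159.
D_1 = 8.9534
D_2 = 11.3386
Terminal value at t=2: TV = D_3/(r−g) = 11.7763/(0.159−0.0386) = 97.8100
P₀ = 8.9534/(1+0.159)^1 + 11.3386/(1+0.159)^2 + 97.8100/(1+0.159)^2 = 88.9804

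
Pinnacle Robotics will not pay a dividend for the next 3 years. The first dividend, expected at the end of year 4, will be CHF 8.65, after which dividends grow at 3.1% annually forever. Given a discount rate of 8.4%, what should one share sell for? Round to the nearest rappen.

Deferred-dividend DDM. At t=3 the remaining stream is a growing perpetuity with first payment D_4 = 8.65.
V_3 = D_4/(r−g) = 8.65/(0.084−0.031) = 163.2075
P₀ = V_3/(1+r)^3 = 163.2075/(1+0.084)^3 = 128.1305

CHF 128.13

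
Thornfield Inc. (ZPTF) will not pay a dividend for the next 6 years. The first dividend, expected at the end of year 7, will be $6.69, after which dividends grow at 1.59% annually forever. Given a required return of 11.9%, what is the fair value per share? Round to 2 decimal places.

Deferred-dividend DDM. At t=6 the remaining stream is a growing perpetuity with first payment D_7 = 6.69.
V_6 = D_7/(r−g) = 6.69/(0.119−0.0159) = 64.8885
P₀ = V_6/(1+r)^6 = 64.8885/(1+0.119)^6 = 33.0512

$33.05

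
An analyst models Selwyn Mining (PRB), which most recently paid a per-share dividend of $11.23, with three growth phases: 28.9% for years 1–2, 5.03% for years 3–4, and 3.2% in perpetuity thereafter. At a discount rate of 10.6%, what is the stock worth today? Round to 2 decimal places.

$248.42

Three-stage DDM. Project D₁…D_4; terminal Gordon value at t=4 with g = 0.032; discount at r = 0.106.
D_1 = 14.4755
D_2 = 18.6589
D_3 = 19.5974
D_4 = 20.5832
TV_4 = 21.2418/(0.106−0.032) = 287.0518
P₀ = Σ Dₜ/(1+r)ᵗ + TV_4/(1+r)^4 = 248.4236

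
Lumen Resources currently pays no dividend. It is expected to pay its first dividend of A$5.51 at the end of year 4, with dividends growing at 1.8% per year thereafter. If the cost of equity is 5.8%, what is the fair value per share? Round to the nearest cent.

Deferred-dividend DDM. At t=3 the remaining stream is a growing perpetuity with first payment D_4 = 5.51.
V_3 = D_4/(r−g) = 5.51/(0.058−0.018) = 137.7500
P₀ = V_3/(1+r)^3 = 137.7500/(1+0.058)^3 = 116.3147

A$116.31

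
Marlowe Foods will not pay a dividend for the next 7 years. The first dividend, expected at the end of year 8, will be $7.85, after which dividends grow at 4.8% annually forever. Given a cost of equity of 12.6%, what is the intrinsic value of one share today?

Deferred-dividend DDM. At t=7 the remaining stream is a growing perpetuity with first payment D_8 = 7.85.
V_7 = D_8/(r−g) = 7.85/(0.126−0.048) = 100.6410
P₀ = V_7/(1+r)^7 = 100.6410/(1+0.126)^7 = 43.8537

$43.85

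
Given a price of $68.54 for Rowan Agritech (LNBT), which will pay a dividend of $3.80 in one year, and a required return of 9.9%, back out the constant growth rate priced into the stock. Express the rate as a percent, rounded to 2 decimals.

From P₀ = D₁/(r − g), the implied growth is g = r − D₁/P₀.
g = 0.099 − 3.80/68.54 = 0.099 − 0.05544 = 0.04356

4.36%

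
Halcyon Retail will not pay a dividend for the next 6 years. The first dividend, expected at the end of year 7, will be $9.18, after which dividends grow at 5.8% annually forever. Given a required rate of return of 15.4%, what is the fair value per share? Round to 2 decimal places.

Deferred-dividend DDM. At t=6 the remaining stream is a growing perpetuity with first payment D_7 = 9.18.
V_6 = D_7/(r−g) = 9.18/(0.154−0.058) = 95.6250
P₀ = V_6/(1+r)^6 = 95.6250/(1+0.154)^6 = 40.4890

$40.49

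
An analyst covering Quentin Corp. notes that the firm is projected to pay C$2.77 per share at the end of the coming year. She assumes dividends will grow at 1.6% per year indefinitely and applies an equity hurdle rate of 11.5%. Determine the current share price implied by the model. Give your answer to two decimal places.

C$27.98

Gordon growth model: P₀ = D₁/(r − g), with D₁ = 2.77 given directly.
P₀ = 2.7700 / (0.115 − 0.016) = 2.7700 / 0.099 = 27.9798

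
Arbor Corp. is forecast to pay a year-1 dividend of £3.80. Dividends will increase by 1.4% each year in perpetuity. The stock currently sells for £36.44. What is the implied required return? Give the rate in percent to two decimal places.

11.83%

Rearranging the constant-growth DDM: r = D₁/P₀ + g.
r = 3.8000 / 36.44 + 0.014 = 0.10428 + 0.014 = 0.11828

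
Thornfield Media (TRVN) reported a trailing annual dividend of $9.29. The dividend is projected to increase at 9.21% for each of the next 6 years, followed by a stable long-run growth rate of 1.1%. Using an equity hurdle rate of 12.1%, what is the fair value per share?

$123.92

Two-stage DDM. Project D₁…D_6 at 0.0921, terminal growth 0.011, discount at r = 0.121.
D_1 = 10.1456
D_2 = 11.0800
D_3 = 12.1005
D_4 = 13.2149
D_5 = 14.4320
D_6 = 15.7612
Terminal value at t=6: TV = D_7/(r−g) = 15.9346/(0.121−0.011) = 144.8600
P₀ = 10.1456/(1+0.121)^1 + 11.0800/(1+0.121)^2 + 12.1005/(1+0.121)^3 + 13.2149/(1+0.121)^4 + 14.4320/(1+0.121)^5 + 15.7612/(1+0.121)^6 + 144.8600/(1+0.121)^6 = 123.9198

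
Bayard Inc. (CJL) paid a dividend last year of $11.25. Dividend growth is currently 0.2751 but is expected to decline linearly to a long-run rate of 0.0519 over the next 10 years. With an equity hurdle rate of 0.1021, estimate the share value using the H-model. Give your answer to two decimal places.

$485.83

H-model: P₀ = D₀[(1+g_L) + H(g_S−g_L)]/(r−g_L), with H = 10/2 = 5.
P₀ = 11.25 × [(1+0.0519) + 5×(0.2751−0.0519)] / (0.1021−0.0519)
   = 11.25 × 2.1679 / 0.0502 = 485.8342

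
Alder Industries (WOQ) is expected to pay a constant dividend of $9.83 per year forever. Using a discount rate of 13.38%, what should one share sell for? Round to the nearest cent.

Zero-growth DDM (perpetuity): P₀ = D/r = 9.83 / 0.1338 = 73.4679

$73.47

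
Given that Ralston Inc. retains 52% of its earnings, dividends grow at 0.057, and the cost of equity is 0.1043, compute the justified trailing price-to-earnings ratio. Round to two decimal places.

10.73

Payout ratio b = 1 − 0.52 = 0.48.
Justified trailing P/E = b(1+g)/(r−g) = 0.48×(1+0.057)/(0.1043−0.057) = 10.7264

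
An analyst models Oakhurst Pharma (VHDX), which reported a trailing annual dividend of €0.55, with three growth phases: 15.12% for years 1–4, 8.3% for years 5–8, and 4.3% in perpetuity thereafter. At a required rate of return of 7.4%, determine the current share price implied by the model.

Three-stage DDM. Project D₁…D_8; terminal Gordon value at t=8 with g = 0.043; discount at r = 0.074.
D_1 = 0.6332
D_2 = 0.7289
D_3 = 0.8391
D_4 = 0.9660
D_5 = 1.0462
D_6 = 1.1330
D_7 = 1.2270
D_8 = 1.3289
TV_8 = 1.3860/(0.074−0.043) = 44.7098
P₀ = Σ Dₜ/(1+r)ᵗ + TV_8/(1+r)^8 = 30.8464

€30.85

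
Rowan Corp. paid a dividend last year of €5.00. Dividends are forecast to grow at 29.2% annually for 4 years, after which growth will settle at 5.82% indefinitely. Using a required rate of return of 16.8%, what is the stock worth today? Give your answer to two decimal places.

€98.05

Two-stage DDM. Project D₁…D_4 at 0.292, terminal growth 0.0582, discount at r = 0.168.
D_1 = 6.4600
D_2 = 8.3463
D_3 = 10.7834
D_4 = 13.9322
Terminal value at t=4: TV = D_5/(r−g) = 14.7431/(0.168−0.0582) = 134.2720
P₀ = 6.4600/(1+0.168)^1 + 8.3463/(1+0.168)^2 + 10.7834/(1+0.168)^3 + 13.9322/(1+0.168)^4 + 134.2720/(1+0.168)^4 = 98.0486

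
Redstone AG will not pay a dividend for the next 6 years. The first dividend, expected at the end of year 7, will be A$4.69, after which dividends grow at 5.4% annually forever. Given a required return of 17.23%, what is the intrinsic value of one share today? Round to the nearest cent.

A$15.27

Deferred-dividend DDM. At t=6 the remaining stream is a growing perpetuity with first payment D_7 = 4.69.
V_6 = D_7/(r−g) = 4.69/(0.1723−0.054) = 39.6450
P₀ = V_6/(1+r)^6 = 39.6450/(1+0.1723)^6 = 15.2741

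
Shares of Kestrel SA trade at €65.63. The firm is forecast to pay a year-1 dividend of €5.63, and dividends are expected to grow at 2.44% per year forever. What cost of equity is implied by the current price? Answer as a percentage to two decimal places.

11.02%

Rearranging the constant-growth DDM: r = D₁/P₀ + g.
r = 5.6300 / 65.63 + 0.0244 = 0.08578 + 0.0244 = 0.11018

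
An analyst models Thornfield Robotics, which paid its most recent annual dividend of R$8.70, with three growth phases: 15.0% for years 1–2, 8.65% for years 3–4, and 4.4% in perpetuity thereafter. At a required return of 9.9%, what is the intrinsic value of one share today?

Three-stage DDM. Project D₁…D_4; terminal Gordon value at t=4 with g = 0.044; discount at r = 0.099.
D_1 = 10.0050
D_2 = 11.5057
D_3 = 12.5010
D_4 = 13.5823
TV_4 = 14.1800/(0.099−0.044) = 257.8174
P₀ = Σ Dₜ/(1+r)ᵗ + TV_4/(1+r)^4 = 214.0930

R$214.09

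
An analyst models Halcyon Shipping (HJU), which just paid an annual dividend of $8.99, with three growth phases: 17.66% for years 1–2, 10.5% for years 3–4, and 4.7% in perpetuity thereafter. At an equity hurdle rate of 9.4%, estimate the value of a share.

$277.51

Three-stage DDM. Project D₁…D_4; terminal Gordon value at t=4 with g = 0.047; discount at r = 0.094.
D_1 = 10.5776
D_2 = 12.4456
D_3 = 13.7524
D_4 = 15.1964
TV_4 = 15.9107/(0.094−0.047) = 338.5250
P₀ = Σ Dₜ/(1+r)ᵗ + TV_4/(1+r)^4 = 277.5113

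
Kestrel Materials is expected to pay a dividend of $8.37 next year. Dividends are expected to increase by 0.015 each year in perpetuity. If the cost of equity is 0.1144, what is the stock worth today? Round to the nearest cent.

$84.21

Gordon growth model: P₀ = D₁/(r − g), with D₁ = 8.37 given directly.
P₀ = 8.3700 / (0.1144 − 0.015) = 8.3700 / 0.0994 = 84.2052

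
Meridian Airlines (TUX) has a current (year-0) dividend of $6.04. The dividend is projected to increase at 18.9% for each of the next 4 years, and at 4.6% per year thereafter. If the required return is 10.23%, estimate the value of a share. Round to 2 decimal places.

Two-stage DDM. Project D₁…D_4 at 0.189, terminal growth 0.046, discount at r = 0.1023.
D_1 = 7.1816
D_2 = 8.5389
D_3 = 10.1527
D_4 = 12.0716
Terminal value at t=4: TV = D_5/(r−g) = 12.6269/(0.1023−0.046) = 224.2785
P₀ = 7.1816/(1+0.1023)^1 + 8.5389/(1+0.1023)^2 + 10.1527/(1+0.1023)^3 + 12.0716/(1+0.1023)^4 + 224.2785/(1+0.1023)^4 = 181.2100

$181.21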